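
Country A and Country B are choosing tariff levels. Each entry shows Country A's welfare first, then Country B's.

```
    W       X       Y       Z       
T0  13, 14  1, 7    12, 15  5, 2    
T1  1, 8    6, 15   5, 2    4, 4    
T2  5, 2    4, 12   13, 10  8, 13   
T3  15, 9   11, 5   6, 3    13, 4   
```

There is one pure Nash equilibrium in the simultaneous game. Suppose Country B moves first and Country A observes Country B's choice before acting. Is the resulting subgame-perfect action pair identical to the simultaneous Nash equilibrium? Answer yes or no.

no

Country A best-responds to each possible Country B move:
- W: Country A compares 13, 1, 5, 15 and picks T3; Country B would get 9.
- X: Country A compares 1, 6, 4, 11 and picks T3; Country B would get 5.
- Y: Country A compares 12, 5, 13, 6 and picks T2; Country B would get 10.
- Z: Country A compares 5, 4, 8, 13 and picks T3; Country B would get 4.
Among 9, 5, 10, 4, the best is 10 at Y. Subgame-perfect outcome: (T2, Y) with payoffs (13, 10).
Under simultaneous play:
Country A's best replies: W→T3; X→T3; Y→T2; Z→T3.
Country B's best replies: T0→Y; T1→X; T2→Z; T3→W.
The unique mutual best reply is (T3, W), giving (15, 9).
Sequential outcome (T2, Y) differs from the Nash profile (T3, W).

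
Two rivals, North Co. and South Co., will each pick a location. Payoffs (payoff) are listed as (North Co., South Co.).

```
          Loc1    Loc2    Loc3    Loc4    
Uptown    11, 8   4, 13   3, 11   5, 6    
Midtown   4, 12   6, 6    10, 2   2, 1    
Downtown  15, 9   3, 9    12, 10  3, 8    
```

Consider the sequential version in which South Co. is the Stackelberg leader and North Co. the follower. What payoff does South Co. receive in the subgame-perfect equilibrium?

Work backward from North Co.'s decision.
- Loc1: BR = Downtown, leader payoff 9.
- Loc2: BR = Midtown, leader payoff 6.
- Loc3: BR = Downtown, leader payoff 10.
- Loc4: BR = Uptown, leader payoff 6.
Among 9, 6, 10, 6, the best is 10 at Loc3. Subgame-perfect outcome: (Downtown, Loc3) with payoffs (12, 10).

10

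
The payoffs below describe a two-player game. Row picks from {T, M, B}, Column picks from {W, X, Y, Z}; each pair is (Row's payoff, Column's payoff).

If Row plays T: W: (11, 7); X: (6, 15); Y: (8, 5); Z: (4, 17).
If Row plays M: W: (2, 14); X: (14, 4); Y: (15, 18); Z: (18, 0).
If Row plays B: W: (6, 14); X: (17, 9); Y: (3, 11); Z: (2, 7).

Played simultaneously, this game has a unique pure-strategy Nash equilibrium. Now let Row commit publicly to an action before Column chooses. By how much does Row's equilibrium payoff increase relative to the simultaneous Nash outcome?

Column best-responds to each possible Row move:
- T: BR = Z, leader payoff 4.
- M: BR = Y, leader payoff 15.
- B: BR = W, leader payoff 6.
Row's induced payoffs are 4, 15, 6, so Row commits to M. Subgame-perfect outcome: (M, Y) with payoffs (15, 18).
Under simultaneous play:
Row's best replies: W→T; X→B; Y→M; Z→M.
Column's best replies: T→Z; M→Y; B→W.
The unique mutual best reply is (M, Y), giving (15, 18).
Row's commitment gain: 15 − 15 = 0.

0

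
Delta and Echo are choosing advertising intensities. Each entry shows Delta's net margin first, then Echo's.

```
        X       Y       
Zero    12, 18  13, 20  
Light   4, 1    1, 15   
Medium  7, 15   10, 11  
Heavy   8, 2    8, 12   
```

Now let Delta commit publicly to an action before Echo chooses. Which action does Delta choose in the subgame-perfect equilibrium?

Zero

Echo best-responds to each possible Delta move:
- Zero: Echo compares 18, 20 and picks Y; Delta would get 13.
- Light: Echo compares 1, 15 and picks Y; Delta would get 1.
- Medium: Echo compares 15, 11 and picks X; Delta would get 7.
- Heavy: Echo compares 2, 12 and picks Y; Delta would get 8.
Delta's induced payoffs are 13, 1, 7, 8, so Delta commits to Zero. Subgame-perfect outcome: (Zero, Y) with payoffs (13, 20).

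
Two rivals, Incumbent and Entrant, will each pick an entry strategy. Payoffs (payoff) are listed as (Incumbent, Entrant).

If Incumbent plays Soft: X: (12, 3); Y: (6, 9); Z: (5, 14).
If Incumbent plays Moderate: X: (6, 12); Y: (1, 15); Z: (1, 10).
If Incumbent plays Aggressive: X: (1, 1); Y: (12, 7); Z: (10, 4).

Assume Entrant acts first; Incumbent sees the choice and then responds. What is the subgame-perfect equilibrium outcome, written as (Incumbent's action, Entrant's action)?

(Aggressive, Y)

Work backward from Incumbent's decision.
- X: Incumbent compares 12, 6, 1 and picks Soft; Entrant would get 3.
- Y: Incumbent compares 6, 1, 12 and picks Aggressive; Entrant would get 7.
- Z: Incumbent compares 5, 1, 10 and picks Aggressive; Entrant would get 4.
Entrant's induced payoffs are 3, 7, 4, so Entrant commits to Y. Subgame-perfect outcome: (Aggressive, Y) with payoffs (12, 7).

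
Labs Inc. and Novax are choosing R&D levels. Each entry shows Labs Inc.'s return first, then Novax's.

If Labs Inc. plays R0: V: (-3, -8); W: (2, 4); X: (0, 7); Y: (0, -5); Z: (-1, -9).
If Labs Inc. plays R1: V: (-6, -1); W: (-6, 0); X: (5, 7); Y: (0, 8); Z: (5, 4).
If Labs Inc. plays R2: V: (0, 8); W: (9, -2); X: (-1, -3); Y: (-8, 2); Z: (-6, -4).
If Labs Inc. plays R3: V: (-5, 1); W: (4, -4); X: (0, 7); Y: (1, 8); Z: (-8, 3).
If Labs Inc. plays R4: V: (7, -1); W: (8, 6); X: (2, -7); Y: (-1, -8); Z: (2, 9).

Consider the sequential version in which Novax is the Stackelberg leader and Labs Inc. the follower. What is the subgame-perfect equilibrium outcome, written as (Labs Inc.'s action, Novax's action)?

(R3, Y)

Work backward from Labs Inc.'s decision.
- V: BR = R4, leader payoff -1.
- W: BR = R2, leader payoff -2.
- X: BR = R1, leader payoff 7.
- Y: BR = R3, leader payoff 8.
- Z: BR = R1, leader payoff 4.
Novax's induced payoffs are -1, -2, 7, 8, 4, so Novax commits to Y. Subgame-perfect outcome: (R3, Y) with payoffs (1, 8).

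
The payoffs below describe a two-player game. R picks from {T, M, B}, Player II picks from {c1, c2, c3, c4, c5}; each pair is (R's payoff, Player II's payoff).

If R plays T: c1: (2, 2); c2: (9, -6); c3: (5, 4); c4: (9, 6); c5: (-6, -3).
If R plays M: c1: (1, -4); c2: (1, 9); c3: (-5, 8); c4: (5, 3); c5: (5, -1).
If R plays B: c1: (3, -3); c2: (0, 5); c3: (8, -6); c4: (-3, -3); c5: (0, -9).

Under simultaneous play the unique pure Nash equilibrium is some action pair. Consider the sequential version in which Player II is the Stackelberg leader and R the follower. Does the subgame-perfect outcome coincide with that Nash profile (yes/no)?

R best-responds to each possible Player II move:
- c1: BR = B, leader payoff -3.
- c2: BR = T, leader payoff -6.
- c3: BR = B, leader payoff -6.
- c4: BR = T, leader payoff 6.
- c5: BR = M, leader payoff -1.
Maximizing over -3, -6, -6, 6, -1, Player II chooses c4. Subgame-perfect outcome: (T, c4) with payoffs (9, 6).
Under simultaneous play:
R's best replies: c1→B; c2→T; c3→B; c4→T; c5→M.
Player II's best replies: T→c4; M→c2; B→c2.
The unique mutual best reply is (T, c4), giving (9, 6).
Sequential outcome (T, c4) coincides with the Nash profile (T, c4).

yes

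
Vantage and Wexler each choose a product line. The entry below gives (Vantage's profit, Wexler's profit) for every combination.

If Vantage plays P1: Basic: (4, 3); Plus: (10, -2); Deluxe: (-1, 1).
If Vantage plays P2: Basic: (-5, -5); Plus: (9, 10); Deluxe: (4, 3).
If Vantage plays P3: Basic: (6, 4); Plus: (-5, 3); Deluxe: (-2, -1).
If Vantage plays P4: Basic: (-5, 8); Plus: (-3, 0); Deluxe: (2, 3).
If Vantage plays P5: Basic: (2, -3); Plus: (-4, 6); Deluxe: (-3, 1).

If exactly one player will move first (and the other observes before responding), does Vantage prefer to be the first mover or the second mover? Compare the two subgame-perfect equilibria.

If Vantage leads: Wexler's best replies are P1→Basic, P2→Plus, P3→Basic, P4→Basic, P5→Plus; Vantage's induced payoffs 4, 9, 6, -5, -4; outcome (P2, Plus), payoffs (9, 10).
If Wexler leads: Vantage's best replies are Basic→P3, Plus→P1, Deluxe→P2; Wexler's induced payoffs 4, -2, 3; outcome (P3, Basic), payoffs (6, 4).
Vantage gets 9 moving first and 6 moving second, so Vantage prefers to move first.

first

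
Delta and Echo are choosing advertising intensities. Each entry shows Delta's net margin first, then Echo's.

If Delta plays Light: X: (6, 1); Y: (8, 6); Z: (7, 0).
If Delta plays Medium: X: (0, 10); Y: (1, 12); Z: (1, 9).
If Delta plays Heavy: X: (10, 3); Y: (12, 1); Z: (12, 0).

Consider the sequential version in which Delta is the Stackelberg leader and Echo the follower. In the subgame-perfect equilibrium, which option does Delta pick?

Heavy

Work backward from Echo's decision.
- Light: BR = Y, leader payoff 8.
- Medium: BR = Y, leader payoff 1.
- Heavy: BR = X, leader payoff 10.
Among 8, 1, 10, the best is 10 at Heavy. Subgame-perfect outcome: (Heavy, X) with payoffs (10, 3).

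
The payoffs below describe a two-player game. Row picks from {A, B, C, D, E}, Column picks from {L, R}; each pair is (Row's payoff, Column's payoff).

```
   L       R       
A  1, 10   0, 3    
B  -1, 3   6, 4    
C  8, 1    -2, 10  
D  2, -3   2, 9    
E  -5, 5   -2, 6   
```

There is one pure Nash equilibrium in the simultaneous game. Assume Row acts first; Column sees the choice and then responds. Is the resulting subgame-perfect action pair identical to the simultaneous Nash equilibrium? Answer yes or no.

yes

Column best-responds to each possible Row move:
- A: Column compares 10, 3 and picks L; Row would get 1.
- B: Column compares 3, 4 and picks R; Row would get 6.
- C: Column compares 1, 10 and picks R; Row would get -2.
- D: Column compares -3, 9 and picks R; Row would get 2.
- E: Column compares 5, 6 and picks R; Row would get -2.
Among 1, 6, -2, 2, -2, the best is 6 at B. Subgame-perfect outcome: (B, R) with payoffs (6, 4).
Now find the simultaneous Nash equilibrium.
Row's best replies: L→C; R→B.
Column's best replies: A→L; B→R; C→R; D→R; E→R.
Only (B, R) has each player best-responding; Nash payoffs (6, 4).
Sequential outcome (B, R) coincides with the Nash profile (B, R).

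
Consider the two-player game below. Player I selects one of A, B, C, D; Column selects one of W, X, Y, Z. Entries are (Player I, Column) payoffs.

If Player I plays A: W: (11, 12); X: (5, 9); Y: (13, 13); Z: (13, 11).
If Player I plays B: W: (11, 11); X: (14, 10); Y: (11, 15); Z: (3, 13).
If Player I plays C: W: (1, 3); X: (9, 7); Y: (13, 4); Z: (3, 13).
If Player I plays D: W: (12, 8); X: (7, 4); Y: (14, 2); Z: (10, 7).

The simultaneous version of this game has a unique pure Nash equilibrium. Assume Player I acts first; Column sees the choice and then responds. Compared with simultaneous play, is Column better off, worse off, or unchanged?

Work backward from Column's decision.
- A → Column plays Y (best of 12, 9, 13, 11); Player I gets 13.
- B → Column plays Y (best of 11, 10, 15, 13); Player I gets 11.
- C → Column plays Z (best of 3, 7, 4, 13); Player I gets 3.
- D → Column plays W (best of 8, 4, 2, 7); Player I gets 12.
Maximizing over 13, 11, 3, 12, Player I chooses A. Subgame-perfect outcome: (A, Y) with payoffs (13, 13).
Now find the simultaneous Nash equilibrium.
Player I's best replies: W→D; X→B; Y→D; Z→A.
Column's best replies: A→Y; B→Y; C→Z; D→W.
The unique mutual best reply is (D, W), giving (12, 8).
Column earns 13 sequentially versus 8 at the Nash outcome: better off.

better off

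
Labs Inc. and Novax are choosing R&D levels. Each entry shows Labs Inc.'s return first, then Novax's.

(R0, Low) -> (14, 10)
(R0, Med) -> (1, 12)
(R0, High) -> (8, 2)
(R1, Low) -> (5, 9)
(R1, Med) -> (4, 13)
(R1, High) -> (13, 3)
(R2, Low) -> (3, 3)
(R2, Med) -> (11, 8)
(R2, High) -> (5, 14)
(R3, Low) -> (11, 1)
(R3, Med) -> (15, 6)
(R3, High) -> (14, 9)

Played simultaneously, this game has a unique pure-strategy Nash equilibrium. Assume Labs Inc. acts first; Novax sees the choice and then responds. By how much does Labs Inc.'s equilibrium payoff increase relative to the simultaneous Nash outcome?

0

Novax best-responds to each possible Labs Inc. move:
- R0: Novax compares 10, 12, 2 and picks Med; Labs Inc. would get 1.
- R1: Novax compares 9, 13, 3 and picks Med; Labs Inc. would get 4.
- R2: Novax compares 3, 8, 14 and picks High; Labs Inc. would get 5.
- R3: Novax compares 1, 6, 9 and picks High; Labs Inc. would get 14.
Maximizing over 1, 4, 5, 14, Labs Inc. chooses R3. Subgame-perfect outcome: (R3, High) with payoffs (14, 9).
For the simultaneous game, intersect best replies.
Labs Inc.'s best replies: Low→R0; Med→R3; High→R3.
Novax's best replies: R0→Med; R1→Med; R2→High; R3→High.
The unique mutual best reply is (R3, High), giving (14, 9).
Labs Inc.'s commitment gain: 14 − 14 = 0.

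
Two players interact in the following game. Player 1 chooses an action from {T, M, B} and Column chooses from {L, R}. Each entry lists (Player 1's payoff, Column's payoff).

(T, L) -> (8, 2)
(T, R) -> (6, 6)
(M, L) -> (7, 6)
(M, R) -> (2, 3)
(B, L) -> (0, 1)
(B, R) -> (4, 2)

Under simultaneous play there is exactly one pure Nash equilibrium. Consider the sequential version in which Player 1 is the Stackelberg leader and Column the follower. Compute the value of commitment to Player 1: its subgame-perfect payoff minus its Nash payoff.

Work backward from Column's decision.
- T: BR = R, leader payoff 6.
- M: BR = L, leader payoff 7.
- B: BR = R, leader payoff 4.
Player 1's induced payoffs are 6, 7, 4, so Player 1 commits to M. Subgame-perfect outcome: (M, L) with payoffs (7, 6).
For the simultaneous game, intersect best replies.
Player 1's best replies: L→T; R→T.
Column's best replies: T→R; M→L; B→R.
Only (T, R) has each player best-responding; Nash payoffs (6, 6).
Player 1's commitment gain: 7 − 6 = 1.

1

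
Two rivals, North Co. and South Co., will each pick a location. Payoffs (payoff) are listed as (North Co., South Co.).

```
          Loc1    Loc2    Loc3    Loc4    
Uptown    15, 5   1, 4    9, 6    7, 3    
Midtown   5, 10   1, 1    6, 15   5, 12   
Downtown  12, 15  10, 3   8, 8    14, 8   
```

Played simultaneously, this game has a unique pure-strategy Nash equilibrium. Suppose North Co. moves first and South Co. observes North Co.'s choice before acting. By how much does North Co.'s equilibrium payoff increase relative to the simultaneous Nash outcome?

3

South Co. best-responds to each possible North Co. move:
- Uptown: BR = Loc3, leader payoff 9.
- Midtown: BR = Loc3, leader payoff 6.
- Downtown: BR = Loc1, leader payoff 12.
Among 9, 6, 12, the best is 12 at Downtown. Subgame-perfect outcome: (Downtown, Loc1) with payoffs (12, 15).
Now find the simultaneous Nash equilibrium.
North Co.'s best replies: Loc1→Uptown; Loc2→Downtown; Loc3→Uptown; Loc4→Downtown.
South Co.'s best replies: Uptown→Loc3; Midtown→Loc3; Downtown→Loc1.
Only (Uptown, Loc3) has each player best-responding; Nash payoffs (9, 6).
North Co.'s commitment gain: 12 − 9 = 3.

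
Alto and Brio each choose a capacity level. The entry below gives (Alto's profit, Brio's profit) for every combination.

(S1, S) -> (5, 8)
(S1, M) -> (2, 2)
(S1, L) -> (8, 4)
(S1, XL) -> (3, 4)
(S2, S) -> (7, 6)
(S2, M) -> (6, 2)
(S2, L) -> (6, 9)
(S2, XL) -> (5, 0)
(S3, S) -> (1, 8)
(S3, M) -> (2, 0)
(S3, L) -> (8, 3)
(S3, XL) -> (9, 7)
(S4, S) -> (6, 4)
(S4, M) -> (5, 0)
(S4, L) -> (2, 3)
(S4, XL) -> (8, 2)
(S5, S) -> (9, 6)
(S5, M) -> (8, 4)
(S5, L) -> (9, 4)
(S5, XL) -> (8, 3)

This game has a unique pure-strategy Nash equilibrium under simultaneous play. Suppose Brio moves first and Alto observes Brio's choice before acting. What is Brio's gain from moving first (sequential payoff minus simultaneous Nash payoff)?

1

Work backward from Alto's decision.
- S: Alto compares 5, 7, 1, 6, 9 and picks S5; Brio would get 6.
- M: Alto compares 2, 6, 2, 5, 8 and picks S5; Brio would get 4.
- L: Alto compares 8, 6, 8, 2, 9 and picks S5; Brio would get 4.
- XL: Alto compares 3, 5, 9, 8, 8 and picks S3; Brio would get 7.
Brio's induced payoffs are 6, 4, 4, 7, so Brio commits to XL. Subgame-perfect outcome: (S3, XL) with payoffs (9, 7).
For the simultaneous game, intersect best replies.
Alto's best replies: S→S5; M→S5; L→S5; XL→S3.
Brio's best replies: S1→S; S2→L; S3→S; S4→S; S5→S.
The unique mutual best reply is (S5, S), giving (9, 6).
Brio's commitment gain: 7 − 6 = 1.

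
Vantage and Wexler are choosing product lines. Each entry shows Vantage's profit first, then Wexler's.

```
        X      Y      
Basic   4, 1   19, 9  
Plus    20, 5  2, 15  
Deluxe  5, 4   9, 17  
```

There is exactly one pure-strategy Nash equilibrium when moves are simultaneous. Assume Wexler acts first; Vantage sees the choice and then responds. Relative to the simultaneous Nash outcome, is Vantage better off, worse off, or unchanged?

Work backward from Vantage's decision.
- X: BR = Plus, leader payoff 5.
- Y: BR = Basic, leader payoff 9.
Wexler's induced payoffs are 5, 9, so Wexler commits to Y. Subgame-perfect outcome: (Basic, Y) with payoffs (19, 9).
Under simultaneous play:
Vantage's best replies: X→Plus; Y→Basic.
Wexler's best replies: Basic→Y; Plus→Y; Deluxe→Y.
Only (Basic, Y) has each player best-responding; Nash payoffs (19, 9).
Vantage earns 19 sequentially versus 19 at the Nash outcome: unchanged.

unchanged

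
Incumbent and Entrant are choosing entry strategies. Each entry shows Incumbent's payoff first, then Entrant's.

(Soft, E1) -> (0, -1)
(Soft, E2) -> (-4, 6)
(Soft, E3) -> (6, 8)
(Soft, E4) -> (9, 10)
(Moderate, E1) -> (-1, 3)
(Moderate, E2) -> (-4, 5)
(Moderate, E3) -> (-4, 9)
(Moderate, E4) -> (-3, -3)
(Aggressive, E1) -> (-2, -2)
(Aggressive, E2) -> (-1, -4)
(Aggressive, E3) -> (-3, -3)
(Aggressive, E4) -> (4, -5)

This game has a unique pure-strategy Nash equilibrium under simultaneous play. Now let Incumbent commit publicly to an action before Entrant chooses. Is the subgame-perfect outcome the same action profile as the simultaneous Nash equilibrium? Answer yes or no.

yes

Work backward from Entrant's decision.
- Soft: Entrant compares -1, 6, 8, 10 and picks E4; Incumbent would get 9.
- Moderate: Entrant compares 3, 5, 9, -3 and picks E3; Incumbent would get -4.
- Aggressive: Entrant compares -2, -4, -3, -5 and picks E1; Incumbent would get -2.
Among 9, -4, -2, the best is 9 at Soft. Subgame-perfect outcome: (Soft, E4) with payoffs (9, 10).
For the simultaneous game, intersect best replies.
Incumbent's best replies: E1→Soft; E2→Aggressive; E3→Soft; E4→Soft.
Entrant's best replies: Soft→E4; Moderate→E3; Aggressive→E1.
Only (Soft, E4) has each player best-responding; Nash payoffs (9, 10).
Sequential outcome (Soft, E4) coincides with the Nash profile (Soft, E4).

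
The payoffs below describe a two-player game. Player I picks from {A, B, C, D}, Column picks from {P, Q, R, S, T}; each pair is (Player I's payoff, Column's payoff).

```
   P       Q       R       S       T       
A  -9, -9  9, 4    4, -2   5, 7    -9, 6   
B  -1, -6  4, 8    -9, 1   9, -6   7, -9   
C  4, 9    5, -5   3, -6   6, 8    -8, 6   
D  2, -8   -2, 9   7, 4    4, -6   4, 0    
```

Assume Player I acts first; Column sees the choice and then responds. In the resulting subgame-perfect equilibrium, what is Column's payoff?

7

Backward induction with Player I moving first.
- A: BR = S, leader payoff 5.
- B: BR = Q, leader payoff 4.
- C: BR = P, leader payoff 4.
- D: BR = Q, leader payoff -2.
Player I's induced payoffs are 5, 4, 4, -2, so Player I commits to A. Subgame-perfect outcome: (A, S) with payoffs (5, 7).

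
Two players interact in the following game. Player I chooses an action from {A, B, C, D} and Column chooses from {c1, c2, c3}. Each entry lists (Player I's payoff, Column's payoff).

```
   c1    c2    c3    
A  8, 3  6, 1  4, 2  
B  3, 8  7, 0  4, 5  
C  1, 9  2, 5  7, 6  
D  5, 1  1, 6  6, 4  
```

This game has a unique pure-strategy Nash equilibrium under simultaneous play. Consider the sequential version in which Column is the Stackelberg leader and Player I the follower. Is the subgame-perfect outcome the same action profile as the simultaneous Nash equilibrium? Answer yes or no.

no

Backward induction with Column moving first.
- c1: BR = A, leader payoff 3.
- c2: BR = B, leader payoff 0.
- c3: BR = C, leader payoff 6.
Maximizing over 3, 0, 6, Column chooses c3. Subgame-perfect outcome: (C, c3) with payoffs (7, 6).
Now find the simultaneous Nash equilibrium.
Player I's best replies: c1→A; c2→B; c3→C.
Column's best replies: A→c1; B→c1; C→c1; D→c2.
Only (A, c1) has each player best-responding; Nash payoffs (8, 3).
Sequential outcome (C, c3) differs from the Nash profile (A, c1).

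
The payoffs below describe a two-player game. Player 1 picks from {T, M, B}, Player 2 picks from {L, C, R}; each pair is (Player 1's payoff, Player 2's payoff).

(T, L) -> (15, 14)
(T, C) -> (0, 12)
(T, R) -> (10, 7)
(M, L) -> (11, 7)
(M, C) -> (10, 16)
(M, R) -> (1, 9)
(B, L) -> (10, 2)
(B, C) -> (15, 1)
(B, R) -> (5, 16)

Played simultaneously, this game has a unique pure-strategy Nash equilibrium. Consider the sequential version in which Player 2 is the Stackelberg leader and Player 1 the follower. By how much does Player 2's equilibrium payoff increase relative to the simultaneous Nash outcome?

0

Player 1 best-responds to each possible Player 2 move:
- L: Player 1 compares 15, 11, 10 and picks T; Player 2 would get 14.
- C: Player 1 compares 0, 10, 15 and picks B; Player 2 would get 1.
- R: Player 1 compares 10, 1, 5 and picks T; Player 2 would get 7.
Among 14, 1, 7, the best is 14 at L. Subgame-perfect outcome: (T, L) with payoffs (15, 14).
For the simultaneous game, intersect best replies.
Player 1's best replies: L→T; C→B; R→T.
Player 2's best replies: T→L; M→C; B→R.
Only (T, L) has each player best-responding; Nash payoffs (15, 14).
Player 2's commitment gain: 14 − 14 = 0.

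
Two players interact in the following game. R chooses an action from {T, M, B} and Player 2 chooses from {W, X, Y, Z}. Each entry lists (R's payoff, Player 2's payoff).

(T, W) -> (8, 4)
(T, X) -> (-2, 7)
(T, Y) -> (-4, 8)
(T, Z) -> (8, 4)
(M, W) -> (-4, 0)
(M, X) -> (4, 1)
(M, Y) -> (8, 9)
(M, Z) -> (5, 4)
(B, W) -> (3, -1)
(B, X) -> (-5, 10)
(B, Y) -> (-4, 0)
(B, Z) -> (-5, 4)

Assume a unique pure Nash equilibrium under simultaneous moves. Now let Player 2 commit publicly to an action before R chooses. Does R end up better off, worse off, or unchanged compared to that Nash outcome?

Work backward from R's decision.
- W → R plays T (best of 8, -4, 3); Player 2 gets 4.
- X → R plays M (best of -2, 4, -5); Player 2 gets 1.
- Y → R plays M (best of -4, 8, -4); Player 2 gets 9.
- Z → R plays T (best of 8, 5, -5); Player 2 gets 4.
Among 4, 1, 9, 4, the best is 9 at Y. Subgame-perfect outcome: (M, Y) with payoffs (8, 9).
Now find the simultaneous Nash equilibrium.
R's best replies: W→T; X→M; Y→M; Z→T.
Player 2's best replies: T→Y; M→Y; B→X.
The unique mutual best reply is (M, Y), giving (8, 9).
R earns 8 sequentially versus 8 at the Nash outcome: unchanged.

unchanged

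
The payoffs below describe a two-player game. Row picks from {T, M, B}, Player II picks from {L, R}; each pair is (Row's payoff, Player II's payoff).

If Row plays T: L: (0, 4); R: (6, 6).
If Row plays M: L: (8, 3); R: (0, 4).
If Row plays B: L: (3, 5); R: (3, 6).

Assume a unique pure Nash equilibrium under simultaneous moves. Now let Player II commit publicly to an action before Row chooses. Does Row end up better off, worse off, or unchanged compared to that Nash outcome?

unchanged

Backward induction with Player II moving first.
- L → Row plays M (best of 0, 8, 3); Player II gets 3.
- R → Row plays T (best of 6, 0, 3); Player II gets 6.
Player II's induced payoffs are 3, 6, so Player II commits to R. Subgame-perfect outcome: (T, R) with payoffs (6, 6).
For the simultaneous game, intersect best replies.
Row's best replies: L→M; R→T.
Player II's best replies: T→R; M→R; B→R.
Only (T, R) has each player best-responding; Nash payoffs (6, 6).
Row earns 6 sequentially versus 6 at the Nash outcome: unchanged.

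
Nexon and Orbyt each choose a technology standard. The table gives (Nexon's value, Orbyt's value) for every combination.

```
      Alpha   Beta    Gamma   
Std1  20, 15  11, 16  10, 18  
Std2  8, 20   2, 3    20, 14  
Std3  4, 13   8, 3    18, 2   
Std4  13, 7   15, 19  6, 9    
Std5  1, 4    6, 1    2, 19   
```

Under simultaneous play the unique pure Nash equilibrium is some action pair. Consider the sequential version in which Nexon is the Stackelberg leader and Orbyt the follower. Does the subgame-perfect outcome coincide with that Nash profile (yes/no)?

Solve by backward induction (Nexon leads).
- Std1 → Orbyt plays Gamma (best of 15, 16, 18); Nexon gets 10.
- Std2 → Orbyt plays Alpha (best of 20, 3, 14); Nexon gets 8.
- Std3 → Orbyt plays Alpha (best of 13, 3, 2); Nexon gets 4.
- Std4 → Orbyt plays Beta (best of 7, 19, 9); Nexon gets 15.
- Std5 → Orbyt plays Gamma (best of 4, 1, 19); Nexon gets 2.
Nexon's induced payoffs are 10, 8, 4, 15, 2, so Nexon commits to Std4. Subgame-perfect outcome: (Std4, Beta) with payoffs (15, 19).
Now find the simultaneous Nash equilibrium.
Nexon's best replies: Alpha→Std1; Beta→Std4; Gamma→Std2.
Orbyt's best replies: Std1→Gamma; Std2→Alpha; Std3→Alpha; Std4→Beta; Std5→Gamma.
Only (Std4, Beta) has each player best-responding; Nash payoffs (15, 19).
Sequential outcome (Std4, Beta) coincides with the Nash profile (Std4, Beta).

yes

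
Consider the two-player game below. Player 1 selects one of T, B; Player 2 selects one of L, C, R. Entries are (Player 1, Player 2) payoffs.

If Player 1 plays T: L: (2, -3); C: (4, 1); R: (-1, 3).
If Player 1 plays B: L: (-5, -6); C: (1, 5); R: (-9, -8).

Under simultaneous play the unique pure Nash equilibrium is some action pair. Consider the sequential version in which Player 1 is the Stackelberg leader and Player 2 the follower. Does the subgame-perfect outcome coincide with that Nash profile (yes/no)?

no

Backward induction with Player 1 moving first.
- T → Player 2 plays R (best of -3, 1, 3); Player 1 gets -1.
- B → Player 2 plays C (best of -6, 5, -8); Player 1 gets 1.
Player 1's induced payoffs are -1, 1, so Player 1 commits to B. Subgame-perfect outcome: (B, C) with payoffs (1, 5).
Now find the simultaneous Nash equilibrium.
Player 1's best replies: L→T; C→T; R→T.
Player 2's best replies: T→R; B→C.
Only (T, R) has each player best-responding; Nash payoffs (-1, 3).
Sequential outcome (B, C) differs from the Nash profile (T, R).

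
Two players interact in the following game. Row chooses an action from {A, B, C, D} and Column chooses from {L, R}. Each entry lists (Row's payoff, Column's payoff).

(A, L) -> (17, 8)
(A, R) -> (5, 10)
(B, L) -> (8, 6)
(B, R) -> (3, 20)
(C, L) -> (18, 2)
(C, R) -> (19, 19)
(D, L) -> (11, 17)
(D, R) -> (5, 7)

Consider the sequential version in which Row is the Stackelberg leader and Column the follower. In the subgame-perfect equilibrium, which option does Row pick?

C

Work backward from Column's decision.
- A → Column plays R (best of 8, 10); Row gets 5.
- B → Column plays R (best of 6, 20); Row gets 3.
- C → Column plays R (best of 2, 19); Row gets 19.
- D → Column plays L (best of 17, 7); Row gets 11.
Row's induced payoffs are 5, 3, 19, 11, so Row commits to C. Subgame-perfect outcome: (C, R) with payoffs (19, 19).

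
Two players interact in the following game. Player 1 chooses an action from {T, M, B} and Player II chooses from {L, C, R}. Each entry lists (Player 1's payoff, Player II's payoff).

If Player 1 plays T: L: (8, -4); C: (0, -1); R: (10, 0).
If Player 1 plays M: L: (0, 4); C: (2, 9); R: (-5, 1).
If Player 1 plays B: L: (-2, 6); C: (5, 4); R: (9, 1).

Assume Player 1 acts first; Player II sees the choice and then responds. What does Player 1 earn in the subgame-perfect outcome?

Solve by backward induction (Player 1 leads).
- T: BR = R, leader payoff 10.
- M: BR = C, leader payoff 2.
- B: BR = L, leader payoff -2.
Player 1's induced payoffs are 10, 2, -2, so Player 1 commits to T. Subgame-perfect outcome: (T, R) with payoffs (10, 0).

10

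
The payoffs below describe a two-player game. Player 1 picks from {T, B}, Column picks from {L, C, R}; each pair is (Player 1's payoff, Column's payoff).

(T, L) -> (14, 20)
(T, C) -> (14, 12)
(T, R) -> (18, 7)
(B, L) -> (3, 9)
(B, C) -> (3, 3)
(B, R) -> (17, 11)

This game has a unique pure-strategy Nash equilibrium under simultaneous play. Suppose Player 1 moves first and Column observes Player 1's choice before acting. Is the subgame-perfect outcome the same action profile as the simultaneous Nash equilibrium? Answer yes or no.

Solve by backward induction (Player 1 leads).
- T: Column compares 20, 12, 7 and picks L; Player 1 would get 14.
- B: Column compares 9, 3, 11 and picks R; Player 1 would get 17.
Among 14, 17, the best is 17 at B. Subgame-perfect outcome: (B, R) with payoffs (17, 11).
Now find the simultaneous Nash equilibrium.
Player 1's best replies: L→T; C→T; R→T.
Column's best replies: T→L; B→R.
The unique mutual best reply is (T, L), giving (14, 20).
Sequential outcome (B, R) differs from the Nash profile (T, L).

no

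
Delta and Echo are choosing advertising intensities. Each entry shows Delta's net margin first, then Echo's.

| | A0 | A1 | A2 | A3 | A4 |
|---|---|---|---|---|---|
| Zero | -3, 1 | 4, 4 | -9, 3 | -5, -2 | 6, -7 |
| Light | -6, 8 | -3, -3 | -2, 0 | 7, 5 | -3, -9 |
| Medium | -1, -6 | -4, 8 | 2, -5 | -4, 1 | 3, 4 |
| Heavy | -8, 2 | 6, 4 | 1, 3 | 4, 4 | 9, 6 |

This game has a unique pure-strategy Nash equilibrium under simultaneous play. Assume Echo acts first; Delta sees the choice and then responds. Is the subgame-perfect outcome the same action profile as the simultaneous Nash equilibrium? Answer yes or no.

yes

Work backward from Delta's decision.
- A0: BR = Medium, leader payoff -6.
- A1: BR = Heavy, leader payoff 4.
- A2: BR = Medium, leader payoff -5.
- A3: BR = Light, leader payoff 5.
- A4: BR = Heavy, leader payoff 6.
Echo's induced payoffs are -6, 4, -5, 5, 6, so Echo commits to A4. Subgame-perfect outcome: (Heavy, A4) with payoffs (9, 6).
For the simultaneous game, intersect best replies.
Delta's best replies: A0→Medium; A1→Heavy; A2→Medium; A3→Light; A4→Heavy.
Echo's best replies: Zero→A1; Light→A0; Medium→A1; Heavy→A4.
Only (Heavy, A4) has each player best-responding; Nash payoffs (9, 6).
Sequential outcome (Heavy, A4) coincides with the Nash profile (Heavy, A4).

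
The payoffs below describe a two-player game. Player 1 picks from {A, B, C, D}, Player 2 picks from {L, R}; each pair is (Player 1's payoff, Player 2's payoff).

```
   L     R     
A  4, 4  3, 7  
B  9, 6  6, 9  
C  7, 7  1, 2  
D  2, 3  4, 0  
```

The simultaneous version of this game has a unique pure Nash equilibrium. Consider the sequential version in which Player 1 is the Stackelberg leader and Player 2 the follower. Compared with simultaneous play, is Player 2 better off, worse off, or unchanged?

worse off

Player 2 best-responds to each possible Player 1 move:
- A → Player 2 plays R (best of 4, 7); Player 1 gets 3.
- B → Player 2 plays R (best of 6, 9); Player 1 gets 6.
- C → Player 2 plays L (best of 7, 2); Player 1 gets 7.
- D → Player 2 plays L (best of 3, 0); Player 1 gets 2.
Maximizing over 3, 6, 7, 2, Player 1 chooses C. Subgame-perfect outcome: (C, L) with payoffs (7, 7).
For the simultaneous game, intersect best replies.
Player 1's best replies: L→B; R→B.
Player 2's best replies: A→R; B→R; C→L; D→L.
The unique mutual best reply is (B, R), giving (6, 9).
Player 2 earns 7 sequentially versus 9 at the Nash outcome: worse off.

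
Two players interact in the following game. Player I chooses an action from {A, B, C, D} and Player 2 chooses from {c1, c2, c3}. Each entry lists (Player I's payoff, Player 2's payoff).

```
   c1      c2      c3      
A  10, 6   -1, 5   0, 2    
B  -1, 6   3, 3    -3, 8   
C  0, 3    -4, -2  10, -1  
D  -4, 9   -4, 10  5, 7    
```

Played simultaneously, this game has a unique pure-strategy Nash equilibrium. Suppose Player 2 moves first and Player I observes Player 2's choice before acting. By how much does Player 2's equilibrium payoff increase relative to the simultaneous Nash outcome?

Backward induction with Player 2 moving first.
- c1: Player I compares 10, -1, 0, -4 and picks A; Player 2 would get 6.
- c2: Player I compares -1, 3, -4, -4 and picks B; Player 2 would get 3.
- c3: Player I compares 0, -3, 10, 5 and picks C; Player 2 would get -1.
Among 6, 3, -1, the best is 6 at c1. Subgame-perfect outcome: (A, c1) with payoffs (10, 6).
Now find the simultaneous Nash equilibrium.
Player I's best replies: c1→A; c2→B; c3→C.
Player 2's best replies: A→c1; B→c3; C→c1; D→c2.
Only (A, c1) has each player best-responding; Nash payoffs (10, 6).
Player 2's commitment gain: 6 − 6 = 0.

0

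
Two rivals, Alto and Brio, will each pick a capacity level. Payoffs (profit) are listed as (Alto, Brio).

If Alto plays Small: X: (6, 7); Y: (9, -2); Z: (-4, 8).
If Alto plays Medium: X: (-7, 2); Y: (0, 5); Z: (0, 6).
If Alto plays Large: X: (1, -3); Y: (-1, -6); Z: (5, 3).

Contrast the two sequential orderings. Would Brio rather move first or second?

If Alto leads: Brio's best replies are Small→Z, Medium→Z, Large→Z; Alto's induced payoffs -4, 0, 5; outcome (Large, Z), payoffs (5, 3).
If Brio leads: Alto's best replies are X→Small, Y→Small, Z→Large; Brio's induced payoffs 7, -2, 3; outcome (Small, X), payoffs (6, 7).
Brio gets 7 moving first and 3 moving second, so Brio prefers to move first.

first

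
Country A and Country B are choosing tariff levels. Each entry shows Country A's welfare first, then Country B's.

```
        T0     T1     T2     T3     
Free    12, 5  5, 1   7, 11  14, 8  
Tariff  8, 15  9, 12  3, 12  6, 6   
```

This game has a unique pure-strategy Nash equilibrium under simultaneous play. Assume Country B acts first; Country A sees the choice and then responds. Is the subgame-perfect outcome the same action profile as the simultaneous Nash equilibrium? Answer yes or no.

no

Country A best-responds to each possible Country B move:
- T0 → Country A plays Free (best of 12, 8); Country B gets 5.
- T1 → Country A plays Tariff (best of 5, 9); Country B gets 12.
- T2 → Country A plays Free (best of 7, 3); Country B gets 11.
- T3 → Country A plays Free (best of 14, 6); Country B gets 8.
Maximizing over 5, 12, 11, 8, Country B chooses T1. Subgame-perfect outcome: (Tariff, T1) with payoffs (9, 12).
Now find the simultaneous Nash equilibrium.
Country A's best replies: T0→Free; T1→Tariff; T2→Free; T3→Free.
Country B's best replies: Free→T2; Tariff→T0.
Only (Free, T2) has each player best-responding; Nash payoffs (7, 11).
Sequential outcome (Tariff, T1) differs from the Nash profile (Free, T2).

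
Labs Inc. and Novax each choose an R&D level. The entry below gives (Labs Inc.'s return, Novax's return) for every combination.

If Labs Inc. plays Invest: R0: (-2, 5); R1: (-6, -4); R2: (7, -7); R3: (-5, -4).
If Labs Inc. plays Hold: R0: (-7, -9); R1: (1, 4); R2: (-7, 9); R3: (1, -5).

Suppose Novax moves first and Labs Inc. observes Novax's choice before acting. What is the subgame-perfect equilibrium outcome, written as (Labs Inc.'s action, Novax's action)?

(Invest, R0)

Work backward from Labs Inc.'s decision.
- R0: Labs Inc. compares -2, -7 and picks Invest; Novax would get 5.
- R1: Labs Inc. compares -6, 1 and picks Hold; Novax would get 4.
- R2: Labs Inc. compares 7, -7 and picks Invest; Novax would get -7.
- R3: Labs Inc. compares -5, 1 and picks Hold; Novax would get -5.
Maximizing over 5, 4, -7, -5, Novax chooses R0. Subgame-perfect outcome: (Invest, R0) with payoffs (-2, 5).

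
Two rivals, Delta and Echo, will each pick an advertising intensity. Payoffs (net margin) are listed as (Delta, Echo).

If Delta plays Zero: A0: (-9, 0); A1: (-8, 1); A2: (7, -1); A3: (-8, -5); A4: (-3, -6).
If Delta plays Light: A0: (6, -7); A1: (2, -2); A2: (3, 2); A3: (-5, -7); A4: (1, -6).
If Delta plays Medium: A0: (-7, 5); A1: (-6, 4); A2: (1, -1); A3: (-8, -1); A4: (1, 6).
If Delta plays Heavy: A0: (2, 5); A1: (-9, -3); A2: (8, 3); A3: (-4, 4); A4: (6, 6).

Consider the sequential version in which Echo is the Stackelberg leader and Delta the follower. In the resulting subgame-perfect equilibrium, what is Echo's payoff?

Solve by backward induction (Echo leads).
- A0 → Delta plays Light (best of -9, 6, -7, 2); Echo gets -7.
- A1 → Delta plays Light (best of -8, 2, -6, -9); Echo gets -2.
- A2 → Delta plays Heavy (best of 7, 3, 1, 8); Echo gets 3.
- A3 → Delta plays Heavy (best of -8, -5, -8, -4); Echo gets 4.
- A4 → Delta plays Heavy (best of -3, 1, 1, 6); Echo gets 6.
Echo's induced payoffs are -7, -2, 3, 4, 6, so Echo commits to A4. Subgame-perfect outcome: (Heavy, A4) with payoffs (6, 6).

6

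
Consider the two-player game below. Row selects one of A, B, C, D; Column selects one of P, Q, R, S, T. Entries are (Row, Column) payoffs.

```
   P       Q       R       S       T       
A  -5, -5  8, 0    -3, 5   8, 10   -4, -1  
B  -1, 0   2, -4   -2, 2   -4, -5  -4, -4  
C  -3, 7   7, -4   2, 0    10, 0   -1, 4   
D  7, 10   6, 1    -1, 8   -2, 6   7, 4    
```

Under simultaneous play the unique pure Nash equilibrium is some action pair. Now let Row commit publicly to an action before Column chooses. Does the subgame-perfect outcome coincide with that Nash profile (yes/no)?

Backward induction with Row moving first.
- A: BR = S, leader payoff 8.
- B: BR = R, leader payoff -2.
- C: BR = P, leader payoff -3.
- D: BR = P, leader payoff 7.
Maximizing over 8, -2, -3, 7, Row chooses A. Subgame-perfect outcome: (A, S) with payoffs (8, 10).
Under simultaneous play:
Row's best replies: P→D; Q→A; R→C; S→C; T→D.
Column's best replies: A→S; B→R; C→P; D→P.
Only (D, P) has each player best-responding; Nash payoffs (7, 10).
Sequential outcome (A, S) differs from the Nash profile (D, P).

no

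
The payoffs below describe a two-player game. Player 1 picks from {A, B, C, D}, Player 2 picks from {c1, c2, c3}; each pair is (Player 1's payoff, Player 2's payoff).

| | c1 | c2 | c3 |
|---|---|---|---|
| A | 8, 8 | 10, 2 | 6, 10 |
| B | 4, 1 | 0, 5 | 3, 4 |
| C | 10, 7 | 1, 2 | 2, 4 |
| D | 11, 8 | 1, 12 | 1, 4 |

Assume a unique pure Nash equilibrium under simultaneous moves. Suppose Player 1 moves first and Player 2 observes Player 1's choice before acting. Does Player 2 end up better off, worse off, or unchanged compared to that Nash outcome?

Solve by backward induction (Player 1 leads).
- A: BR = c3, leader payoff 6.
- B: BR = c2, leader payoff 0.
- C: BR = c1, leader payoff 10.
- D: BR = c2, leader payoff 1.
Player 1's induced payoffs are 6, 0, 10, 1, so Player 1 commits to C. Subgame-perfect outcome: (C, c1) with payoffs (10, 7).
Now find the simultaneous Nash equilibrium.
Player 1's best replies: c1→D; c2→A; c3→A.
Player 2's best replies: A→c3; B→c2; C→c1; D→c2.
The unique mutual best reply is (A, c3), giving (6, 10).
Player 2 earns 7 sequentially versus 10 at the Nash outcome: worse off.

worse off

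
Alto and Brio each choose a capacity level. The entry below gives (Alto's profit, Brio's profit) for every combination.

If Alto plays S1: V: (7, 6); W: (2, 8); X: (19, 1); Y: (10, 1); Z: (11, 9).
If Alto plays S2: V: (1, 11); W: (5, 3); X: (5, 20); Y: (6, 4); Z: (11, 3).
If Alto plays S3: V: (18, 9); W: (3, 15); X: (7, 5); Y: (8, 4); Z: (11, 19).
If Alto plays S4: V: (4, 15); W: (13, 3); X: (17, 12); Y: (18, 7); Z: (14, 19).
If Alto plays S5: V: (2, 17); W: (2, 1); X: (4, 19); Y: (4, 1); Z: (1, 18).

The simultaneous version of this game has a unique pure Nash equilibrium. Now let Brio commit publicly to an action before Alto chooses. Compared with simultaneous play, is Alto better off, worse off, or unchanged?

Backward induction with Brio moving first.
- V: BR = S3, leader payoff 9.
- W: BR = S4, leader payoff 3.
- X: BR = S1, leader payoff 1.
- Y: BR = S4, leader payoff 7.
- Z: BR = S4, leader payoff 19.
Brio's induced payoffs are 9, 3, 1, 7, 19, so Brio commits to Z. Subgame-perfect outcome: (S4, Z) with payoffs (14, 19).
For the simultaneous game, intersect best replies.
Alto's best replies: V→S3; W→S4; X→S1; Y→S4; Z→S4.
Brio's best replies: S1→Z; S2→X; S3→Z; S4→Z; S5→X.
Only (S4, Z) has each player best-responding; Nash payoffs (14, 19).
Alto earns 14 sequentially versus 14 at the Nash outcome: unchanged.

unchanged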